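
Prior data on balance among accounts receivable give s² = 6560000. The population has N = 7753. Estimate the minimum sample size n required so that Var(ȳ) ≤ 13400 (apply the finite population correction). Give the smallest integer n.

Without fpc, n₀ = s²/D = 6560000/13400 = 489.5522.
With fpc, (1 − n/N)·s²/n ≤ D requires n ≥ n₀/(1 + n₀/N) = 489.5522/(1 + 489.5522/7753) = 460.4761.
Rounding up, n = 461.

461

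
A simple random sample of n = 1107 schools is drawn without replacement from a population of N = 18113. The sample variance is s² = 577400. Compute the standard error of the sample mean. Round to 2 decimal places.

Under SRS without replacement, Var(ȳ) = (1 − f)·s²/n with f = n/N = 1107/18113 = 0.06111633.
Var(ȳ) = (1 − 0.06111633)·577400/1107 = 0.93888367·521.58988 = 489.71223.
SE(ȳ) = √(489.71223) = 22.13.

22.13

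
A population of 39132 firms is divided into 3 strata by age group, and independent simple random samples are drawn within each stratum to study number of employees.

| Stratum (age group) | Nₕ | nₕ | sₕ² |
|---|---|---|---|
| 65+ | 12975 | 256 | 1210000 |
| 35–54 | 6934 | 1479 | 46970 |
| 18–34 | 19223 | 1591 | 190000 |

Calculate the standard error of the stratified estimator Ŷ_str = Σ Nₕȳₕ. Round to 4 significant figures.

Var(Ŷ_str) = Σₕ Nₕ²(1 − fₕ)sₕ²/nₕ.
65+: 12975²·(1 − 256/12975)·1210000/256 = 7.8002 × 10^11.
35–54: 6934²·(1 − 1479/6934)·46970/1479 = 1.2012433 × 10^9.
18–34: 19223²·(1 − 1591/19223)·190000/1591 = 4.0476799 × 10^10.
Sum = 8.2169804 × 10^11.
SE = √(8.2169804 × 10^11) = 906500.

906500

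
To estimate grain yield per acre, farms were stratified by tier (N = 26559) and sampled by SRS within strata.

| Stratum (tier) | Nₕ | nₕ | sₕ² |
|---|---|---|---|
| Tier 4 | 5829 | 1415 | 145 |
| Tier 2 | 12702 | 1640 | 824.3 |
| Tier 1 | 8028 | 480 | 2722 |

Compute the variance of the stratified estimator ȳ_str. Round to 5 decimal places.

0.59101

Var(ȳ_str) = Σₕ Wₕ²(1 − fₕ)sₕ²/nₕ with Wₕ = Nₕ/N, N = 26559.
Tier 4: Wₕ = 0.21947362; term = 0.21947362²·(1 − 0.24275176)·145/1415 = 0.0037377867.
Tier 2: Wₕ = 0.47825596; term = 0.47825596²·(1 − 0.12911353)·824.3/1640 = 0.10012068.
Tier 1: Wₕ = 0.30227042; term = 0.30227042²·(1 − 0.05979073)·2722/480 = 0.48714999.
Sum = 0.59100846.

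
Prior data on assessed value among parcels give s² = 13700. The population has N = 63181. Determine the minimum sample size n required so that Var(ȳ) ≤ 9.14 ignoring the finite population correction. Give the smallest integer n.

Without fpc, n₀ = s²/D = 13700/9.14 = 1498.9059.
Rounding up, n = 1499.

1499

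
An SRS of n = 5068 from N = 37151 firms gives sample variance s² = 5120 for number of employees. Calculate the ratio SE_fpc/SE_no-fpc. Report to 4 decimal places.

f = n/N = 5068/37151 = 0.13641625.
SE_no-fpc = √(s²/n) = 1.0051171; SE_fpc = √((1−f)s²/n) = 0.93404738.
Ratio = √(1−f) = 0.92929207.

0.9293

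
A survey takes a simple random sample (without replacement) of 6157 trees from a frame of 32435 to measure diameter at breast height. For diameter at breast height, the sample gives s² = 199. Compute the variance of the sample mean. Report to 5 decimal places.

0.02619

Under SRS without replacement, Var(ȳ) = (1 − f)·s²/n with f = n/N = 6157/32435 = 0.18982581.
Var(ȳ) = (1 − 0.18982581)·199/6157 = 0.81017419·0.032320936 = 0.026185588.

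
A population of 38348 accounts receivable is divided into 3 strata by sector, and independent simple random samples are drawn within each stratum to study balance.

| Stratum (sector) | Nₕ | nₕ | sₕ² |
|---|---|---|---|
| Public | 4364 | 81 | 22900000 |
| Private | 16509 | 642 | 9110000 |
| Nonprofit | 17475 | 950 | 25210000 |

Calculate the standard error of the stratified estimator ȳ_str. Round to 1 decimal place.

Var(ȳ_str) = Σₕ Wₕ²(1 − fₕ)sₕ²/nₕ with Wₕ = Nₕ/N, N = 38348.
Public: Wₕ = 0.11379994; term = 0.11379994²·(1 − 0.01856095)·22900000/81 = 3593.3361.
Private: Wₕ = 0.43050485; term = 0.43050485²·(1 − 0.03888788)·9110000/642 = 2527.63.
Nonprofit: Wₕ = 0.45569521; term = 0.45569521²·(1 − 0.05436338)·25210000/950 = 5211.0166.
Sum = 11331.983.
SE = √(11331.983) = 106.5.

106.5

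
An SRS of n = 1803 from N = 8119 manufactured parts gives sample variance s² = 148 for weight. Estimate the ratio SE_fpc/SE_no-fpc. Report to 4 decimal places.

f = n/N = 1803/8119 = 0.22207168.
SE_no-fpc = √(s²/n) = 0.28650552; SE_fpc = √((1−f)s²/n) = 0.25269857.
Ratio = √(1−f) = 0.88200245.

0.8820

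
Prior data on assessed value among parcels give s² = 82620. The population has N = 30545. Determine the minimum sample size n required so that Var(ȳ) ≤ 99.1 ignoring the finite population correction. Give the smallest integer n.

Without fpc, n₀ = s²/D = 82620/99.1 = 833.7033.
Rounding up, n = 834.

834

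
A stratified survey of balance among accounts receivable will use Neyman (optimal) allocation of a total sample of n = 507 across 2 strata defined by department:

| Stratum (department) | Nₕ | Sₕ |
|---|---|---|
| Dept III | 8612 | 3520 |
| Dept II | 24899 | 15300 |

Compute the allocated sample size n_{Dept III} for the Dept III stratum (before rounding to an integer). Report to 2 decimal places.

37.37

Neyman allocation: nₕ = n·NₕSₕ / Σⱼ NⱼSⱼ.
Σ NⱼSⱼ = 8612·3520 + 24899·15300 = 4.1126894 × 10^8.
n_{Dept III} = 507·8612·3520 / (4.1126894 × 10^8) = 37.37.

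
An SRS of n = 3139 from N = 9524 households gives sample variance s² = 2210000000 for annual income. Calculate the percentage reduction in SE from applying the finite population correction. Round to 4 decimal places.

18.1213

f = n/N = 3139/9524 = 0.32958841.
SE_no-fpc = √(s²/n) = 839.07442; SE_fpc = √((1−f)s²/n) = 687.02294.
Ratio = √(1−f) = 0.81878666. Reduction = 100·(1 − 0.81878666) = 18.1213%.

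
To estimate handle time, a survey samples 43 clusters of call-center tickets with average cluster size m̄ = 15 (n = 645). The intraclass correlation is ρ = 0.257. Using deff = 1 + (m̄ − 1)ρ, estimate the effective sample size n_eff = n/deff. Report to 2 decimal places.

deff = 1 + (15 − 1)·0.257 = 1 + 3.598 = 4.598.
n_eff = 645 / 4.598 = 140.28.

140.28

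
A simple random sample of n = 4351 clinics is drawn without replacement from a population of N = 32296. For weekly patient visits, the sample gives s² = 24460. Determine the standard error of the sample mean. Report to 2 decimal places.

2.21

Under SRS without replacement, Var(ȳ) = (1 − f)·s²/n with f = n/N = 4351/32296 = 0.13472257.
Var(ȳ) = (1 − 0.13472257)·24460/4351 = 0.86527743·5.6216962 = 4.8643268.
SE(ȳ) = √(4.8643268) = 2.21.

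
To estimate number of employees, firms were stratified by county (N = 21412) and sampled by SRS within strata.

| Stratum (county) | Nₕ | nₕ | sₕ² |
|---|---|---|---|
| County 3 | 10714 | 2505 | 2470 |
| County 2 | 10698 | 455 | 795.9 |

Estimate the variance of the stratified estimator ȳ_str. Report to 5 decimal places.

0.60724

Var(ȳ_str) = Σₕ Wₕ²(1 − fₕ)sₕ²/nₕ with Wₕ = Nₕ/N, N = 21412.
County 3: Wₕ = 0.50037362; term = 0.50037362²·(1 − 0.23380623)·2470/2505 = 0.18915449.
County 2: Wₕ = 0.49962638; term = 0.49962638²·(1 − 0.04253131)·795.9/455 = 0.4180829.
Sum = 0.60723739.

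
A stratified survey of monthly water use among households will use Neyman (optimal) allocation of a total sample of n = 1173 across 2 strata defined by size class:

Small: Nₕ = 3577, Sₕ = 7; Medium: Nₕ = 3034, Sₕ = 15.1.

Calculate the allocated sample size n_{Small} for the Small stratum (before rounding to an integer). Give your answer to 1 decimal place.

414.5

Neyman allocation: nₕ = n·NₕSₕ / Σⱼ NⱼSⱼ.
Σ NⱼSⱼ = 3577·7 + 3034·15.1 = 70852.4.
n_{Small} = 1173·3577·7 / 70852.4 = 414.5.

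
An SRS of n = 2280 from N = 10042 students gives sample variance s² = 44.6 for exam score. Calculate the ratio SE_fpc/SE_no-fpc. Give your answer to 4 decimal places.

f = n/N = 2280/10042 = 0.22704641.
SE_no-fpc = √(s²/n) = 0.13986209; SE_fpc = √((1−f)s²/n) = 0.12296364.
Ratio = √(1−f) = 0.87917779.

0.8792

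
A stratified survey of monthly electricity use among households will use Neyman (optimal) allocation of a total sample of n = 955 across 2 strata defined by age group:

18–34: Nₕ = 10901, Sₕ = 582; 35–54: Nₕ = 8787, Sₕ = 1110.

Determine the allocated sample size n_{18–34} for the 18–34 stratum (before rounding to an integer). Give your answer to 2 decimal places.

376.38

Neyman allocation: nₕ = n·NₕSₕ / Σⱼ NⱼSⱼ.
Σ NⱼSⱼ = 10901·582 + 8787·1110 = 1.6097952 × 10^7.
n_{18–34} = 955·10901·582 / (1.6097952 × 10^7) = 376.38.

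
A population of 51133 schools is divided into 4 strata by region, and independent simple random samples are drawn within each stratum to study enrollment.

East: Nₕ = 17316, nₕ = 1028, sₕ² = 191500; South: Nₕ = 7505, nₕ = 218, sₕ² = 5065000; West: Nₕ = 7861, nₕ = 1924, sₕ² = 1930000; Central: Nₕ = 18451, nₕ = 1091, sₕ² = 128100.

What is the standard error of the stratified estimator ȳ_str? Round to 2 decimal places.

Var(ȳ_str) = Σₕ Wₕ²(1 − fₕ)sₕ²/nₕ with Wₕ = Nₕ/N, N = 51133.
East: Wₕ = 0.33864628; term = 0.33864628²·(1 − 0.05936706)·191500/1028 = 20.095021.
South: Wₕ = 0.14677410; term = 0.14677410²·(1 − 0.02904730)·5065000/218 = 485.98165.
West: Wₕ = 0.15373633; term = 0.15373633²·(1 − 0.24475258)·1930000/1924 = 17.905833.
Central: Wₕ = 0.36084329; term = 0.36084329²·(1 − 0.05912959)·128100/1091 = 14.38439.
Sum = 538.36689.
SE = √(538.36689) = 23.20.

23.20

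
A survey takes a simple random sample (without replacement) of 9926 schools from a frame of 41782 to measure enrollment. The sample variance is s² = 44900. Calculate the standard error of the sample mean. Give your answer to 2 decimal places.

1.86

Under SRS without replacement, Var(ȳ) = (1 − f)·s²/n with f = n/N = 9926/41782 = 0.23756642.
Var(ȳ) = (1 − 0.23756642)·44900/9926 = 0.76243358·4.5234737 = 3.4488483.
SE(ȳ) = √(3.4488483) = 1.86.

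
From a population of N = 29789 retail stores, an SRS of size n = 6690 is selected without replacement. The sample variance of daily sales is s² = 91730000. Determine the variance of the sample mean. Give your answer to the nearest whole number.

10632

Under SRS without replacement, Var(ȳ) = (1 − f)·s²/n with f = n/N = 6690/29789 = 0.22457954.
Var(ȳ) = (1 − 0.22457954)·91730000/6690 = 0.77542046·13711.51 = 10632.185.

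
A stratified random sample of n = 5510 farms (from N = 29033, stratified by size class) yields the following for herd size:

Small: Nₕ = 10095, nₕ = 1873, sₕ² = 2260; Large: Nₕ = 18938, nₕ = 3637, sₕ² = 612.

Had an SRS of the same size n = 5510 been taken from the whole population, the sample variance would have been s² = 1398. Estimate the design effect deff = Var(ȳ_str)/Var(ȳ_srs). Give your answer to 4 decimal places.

Var(ȳ_str) = Σ Wₕ²(1−fₕ)sₕ²/nₕ with Wₕ = Nₕ/29033:
  Small: (10095/29033)²·(1−1873/10095)·2260/1873 = 0.11881482
  Large: (18938/29033)²·(1−3637/18938)·612/3637 = 0.057846651
  → Var(ȳ_str) = 0.17666147.
Var(ȳ_srs) = (1 − 5510/29033)·1398/5510 = 0.20556841.
deff = 0.17666147 / 0.20556841 = 0.8594.

0.8594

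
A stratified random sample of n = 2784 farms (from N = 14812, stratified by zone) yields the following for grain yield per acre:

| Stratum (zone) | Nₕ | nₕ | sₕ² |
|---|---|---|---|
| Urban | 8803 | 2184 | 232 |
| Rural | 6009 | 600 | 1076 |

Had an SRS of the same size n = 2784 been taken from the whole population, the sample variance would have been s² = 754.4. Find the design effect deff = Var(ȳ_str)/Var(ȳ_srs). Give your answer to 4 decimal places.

Var(ȳ_str) = Σ Wₕ²(1−fₕ)sₕ²/nₕ with Wₕ = Nₕ/14812:
  Urban: (8803/14812)²·(1−2184/8803)·232/2184 = 0.028211815
  Rural: (6009/14812)²·(1−600/6009)·1076/600 = 0.26567629
  → Var(ȳ_str) = 0.29388811.
Var(ȳ_srs) = (1 − 2784/14812)·754.4/2784 = 0.22004533.
deff = 0.29388811 / 0.22004533 = 1.3356.

1.3356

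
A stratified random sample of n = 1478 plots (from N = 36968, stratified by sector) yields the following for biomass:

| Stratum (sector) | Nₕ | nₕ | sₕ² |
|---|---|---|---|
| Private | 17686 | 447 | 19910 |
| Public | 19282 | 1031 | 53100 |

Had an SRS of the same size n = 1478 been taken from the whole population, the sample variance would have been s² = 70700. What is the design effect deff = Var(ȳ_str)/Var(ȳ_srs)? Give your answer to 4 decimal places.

Var(ȳ_str) = Σ Wₕ²(1−fₕ)sₕ²/nₕ with Wₕ = Nₕ/36968:
  Private: (17686/36968)²·(1−447/17686)·19910/447 = 9.9369594
  Public: (19282/36968)²·(1−1031/19282)·53100/1031 = 13.262417
  → Var(ȳ_str) = 23.199376.
Var(ȳ_srs) = (1 − 1478/36968)·70700/1478 = 45.922447.
deff = 23.199376 / 45.922447 = 0.5052.

0.5052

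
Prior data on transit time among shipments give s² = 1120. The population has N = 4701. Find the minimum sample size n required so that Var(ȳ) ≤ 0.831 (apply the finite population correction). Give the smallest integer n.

Without fpc, n₀ = s²/D = 1120/0.831 = 1347.7738.
With fpc, (1 − n/N)·s²/n ≤ D requires n ≥ n₀/(1 + n₀/N) = 1347.7738/(1 + 1347.7738/4701) = 1047.4660.
Rounding up, n = 1048.

1048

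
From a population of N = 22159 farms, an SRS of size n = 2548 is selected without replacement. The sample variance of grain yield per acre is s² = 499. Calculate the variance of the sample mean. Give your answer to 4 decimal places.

Under SRS without replacement, Var(ȳ) = (1 − f)·s²/n with f = n/N = 2548/22159 = 0.11498714.
Var(ȳ) = (1 − 0.11498714)·499/2548 = 0.88501286·0.19583987 = 0.17332081.

0.1733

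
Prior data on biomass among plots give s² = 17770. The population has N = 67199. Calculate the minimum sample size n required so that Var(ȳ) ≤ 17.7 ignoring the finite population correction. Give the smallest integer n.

1004

Without fpc, n₀ = s²/D = 17770/17.7 = 1003.9548.
Rounding up, n = 1004.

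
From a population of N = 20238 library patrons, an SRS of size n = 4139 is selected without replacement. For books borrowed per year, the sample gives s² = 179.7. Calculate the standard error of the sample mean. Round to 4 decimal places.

0.1858

Under SRS without replacement, Var(ȳ) = (1 − f)·s²/n with f = n/N = 4139/20238 = 0.20451626.
Var(ȳ) = (1 − 0.20451626)·179.7/4139 = 0.79548374·0.043416284 = 0.034536948.
SE(ȳ) = √(0.034536948) = 0.1858.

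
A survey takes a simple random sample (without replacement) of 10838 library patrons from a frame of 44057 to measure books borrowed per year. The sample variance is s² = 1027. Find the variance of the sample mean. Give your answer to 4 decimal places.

0.0714

Under SRS without replacement, Var(ȳ) = (1 − f)·s²/n with f = n/N = 10838/44057 = 0.24599950.
Var(ȳ) = (1 − 0.24599950)·1027/10838 = 0.75400050·0.094759181 = 0.07144847.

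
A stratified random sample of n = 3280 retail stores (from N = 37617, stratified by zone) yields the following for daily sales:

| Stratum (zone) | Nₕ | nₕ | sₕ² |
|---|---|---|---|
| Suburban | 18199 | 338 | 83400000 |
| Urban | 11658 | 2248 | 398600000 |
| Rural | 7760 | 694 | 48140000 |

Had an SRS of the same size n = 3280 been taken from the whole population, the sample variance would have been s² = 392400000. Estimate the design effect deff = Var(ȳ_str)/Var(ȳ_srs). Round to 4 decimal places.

0.6695

Var(ȳ_str) = Σ Wₕ²(1−fₕ)sₕ²/nₕ with Wₕ = Nₕ/37617:
  Suburban: (18199/37617)²·(1−338/18199)·83400000/338 = 56680.586
  Urban: (11658/37617)²·(1−2248/11658)·398600000/2248 = 13746.317
  Rural: (7760/37617)²·(1−694/7760)·48140000/694 = 2687.9034
  → Var(ȳ_str) = 73114.806.
Var(ȳ_srs) = (1 − 3280/37617)·392400000/3280 = 109202.69.
deff = 73114.806 / 109202.69 = 0.6695.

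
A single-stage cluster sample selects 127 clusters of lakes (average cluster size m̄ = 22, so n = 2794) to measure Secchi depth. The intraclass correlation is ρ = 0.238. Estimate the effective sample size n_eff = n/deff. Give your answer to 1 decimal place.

465.8

deff = 1 + (22 − 1)·0.238 = 1 + 4.998 = 5.998.
n_eff = 2794 / 5.998 = 465.8.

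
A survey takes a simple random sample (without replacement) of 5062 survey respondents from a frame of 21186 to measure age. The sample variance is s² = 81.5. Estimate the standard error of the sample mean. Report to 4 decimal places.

0.1107

Under SRS without replacement, Var(ȳ) = (1 − f)·s²/n with f = n/N = 5062/21186 = 0.23893137.
Var(ȳ) = (1 − 0.23893137)·81.5/5062 = 0.76106863·0.016100356 = 0.012253476.
SE(ȳ) = √(0.012253476) = 0.1107.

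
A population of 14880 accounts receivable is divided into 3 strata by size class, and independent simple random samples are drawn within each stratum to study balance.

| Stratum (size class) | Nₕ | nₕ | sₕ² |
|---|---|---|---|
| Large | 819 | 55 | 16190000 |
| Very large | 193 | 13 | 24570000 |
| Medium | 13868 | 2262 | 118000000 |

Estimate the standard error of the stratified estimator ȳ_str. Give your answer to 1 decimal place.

197.6

Var(ȳ_str) = Σₕ Wₕ²(1 − fₕ)sₕ²/nₕ with Wₕ = Nₕ/N, N = 14880.
Large: Wₕ = 0.05504032; term = 0.05504032²·(1 − 0.06715507)·16190000/55 = 831.87018.
Very large: Wₕ = 0.01297043; term = 0.01297043²·(1 − 0.06735751)·24570000/13 = 296.54169.
Medium: Wₕ = 0.93198925; term = 0.93198925²·(1 − 0.16310932)·118000000/2262 = 37921.014.
Sum = 39049.426.
SE = √(39049.426) = 197.6.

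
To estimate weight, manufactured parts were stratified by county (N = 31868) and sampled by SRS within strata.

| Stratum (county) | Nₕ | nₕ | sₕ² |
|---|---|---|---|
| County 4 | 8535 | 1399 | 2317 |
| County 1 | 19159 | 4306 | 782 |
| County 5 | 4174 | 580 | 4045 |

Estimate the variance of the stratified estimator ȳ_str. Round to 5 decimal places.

0.25323

Var(ȳ_str) = Σₕ Wₕ²(1 − fₕ)sₕ²/nₕ with Wₕ = Nₕ/N, N = 31868.
County 4: Wₕ = 0.26782352; term = 0.26782352²·(1 − 0.16391330)·2317/1399 = 0.099324656.
County 1: Wₕ = 0.60119869; term = 0.60119869²·(1 − 0.22475077)·782/4306 = 0.050887384.
County 5: Wₕ = 0.13097778; term = 0.13097778²·(1 − 0.13895544)·4045/580 = 0.1030176.
Sum = 0.25322964.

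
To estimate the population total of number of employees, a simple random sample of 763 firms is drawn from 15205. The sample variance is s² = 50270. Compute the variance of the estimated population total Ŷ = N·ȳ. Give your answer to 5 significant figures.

1.4468 × 10^10

Var(Ŷ) = N²·Var(ȳ) = N²·(1 − n/N)·s²/n.
f = 763/15205 = 0.05018086; Var(ȳ) = 0.94981914·50270/763 = 62.578516.
Var(Ŷ) = 15205² · 62.578516 = 1.4467654 × 10^10.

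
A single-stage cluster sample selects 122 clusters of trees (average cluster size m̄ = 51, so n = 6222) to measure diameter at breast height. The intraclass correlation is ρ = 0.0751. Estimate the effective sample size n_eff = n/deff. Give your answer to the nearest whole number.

1309

deff = 1 + (51 − 1)·0.0751 = 1 + 3.755 = 4.755.
n_eff = 6222 / 4.755 = 1309.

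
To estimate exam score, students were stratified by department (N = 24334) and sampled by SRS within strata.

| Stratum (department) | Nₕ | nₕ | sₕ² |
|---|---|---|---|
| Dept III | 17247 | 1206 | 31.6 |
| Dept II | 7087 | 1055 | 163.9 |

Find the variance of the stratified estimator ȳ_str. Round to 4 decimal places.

Var(ȳ_str) = Σₕ Wₕ²(1 − fₕ)sₕ²/nₕ with Wₕ = Nₕ/N, N = 24334.
Dept III: Wₕ = 0.70876140; term = 0.70876140²·(1 − 0.06992520)·31.6/1206 = 0.012242152.
Dept II: Wₕ = 0.29123860; term = 0.29123860²·(1 − 0.14886412)·163.9/1055 = 0.011215619.
Sum = 0.023457771.

0.0235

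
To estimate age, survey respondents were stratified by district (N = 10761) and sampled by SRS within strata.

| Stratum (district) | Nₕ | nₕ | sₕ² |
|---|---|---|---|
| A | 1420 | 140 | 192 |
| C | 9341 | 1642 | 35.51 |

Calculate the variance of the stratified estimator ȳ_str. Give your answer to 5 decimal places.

0.03496

Var(ȳ_str) = Σₕ Wₕ²(1 − fₕ)sₕ²/nₕ with Wₕ = Nₕ/N, N = 10761.
A: Wₕ = 0.13195800; term = 0.13195800²·(1 − 0.09859155)·192/140 = 0.021526144.
C: Wₕ = 0.86804200; term = 0.86804200²·(1 − 0.17578418)·35.51/1642 = 0.01343074.
Sum = 0.034956884.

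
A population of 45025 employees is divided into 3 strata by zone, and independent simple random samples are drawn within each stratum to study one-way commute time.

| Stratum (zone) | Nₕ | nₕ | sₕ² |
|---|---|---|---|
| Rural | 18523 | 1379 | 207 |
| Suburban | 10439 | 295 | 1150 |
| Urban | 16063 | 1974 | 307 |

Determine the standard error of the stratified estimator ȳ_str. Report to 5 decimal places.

Var(ȳ_str) = Σₕ Wₕ²(1 − fₕ)sₕ²/nₕ with Wₕ = Nₕ/N, N = 45025.
Rural: Wₕ = 0.41139367; term = 0.41139367²·(1 − 0.07444798)·207/1379 = 0.023513762.
Suburban: Wₕ = 0.23184897; term = 0.23184897²·(1 − 0.02825941)·1150/295 = 0.20362754.
Urban: Wₕ = 0.35675736; term = 0.35675736²·(1 − 0.12289112)·307/1974 = 0.017361635.
Sum = 0.24450294.
SE = √(0.24450294) = 0.49447.

0.49447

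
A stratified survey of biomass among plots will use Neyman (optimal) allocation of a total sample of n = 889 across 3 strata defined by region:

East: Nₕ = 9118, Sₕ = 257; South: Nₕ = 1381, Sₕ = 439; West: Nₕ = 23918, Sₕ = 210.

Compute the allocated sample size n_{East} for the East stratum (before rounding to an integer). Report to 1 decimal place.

Neyman allocation: nₕ = n·NₕSₕ / Σⱼ NⱼSⱼ.
Σ NⱼSⱼ = 9118·257 + 1381·439 + 23918·210 = 7.972365 × 10^6.
n_{East} = 889·9118·257 / (7.972365 × 10^6) = 261.3.

261.3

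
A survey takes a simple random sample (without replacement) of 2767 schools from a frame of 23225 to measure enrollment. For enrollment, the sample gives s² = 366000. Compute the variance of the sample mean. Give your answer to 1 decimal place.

Under SRS without replacement, Var(ȳ) = (1 − f)·s²/n with f = n/N = 2767/23225 = 0.11913886.
Var(ȳ) = (1 − 0.11913886)·366000/2767 = 0.88086114·132.27322 = 116.51434.

116.5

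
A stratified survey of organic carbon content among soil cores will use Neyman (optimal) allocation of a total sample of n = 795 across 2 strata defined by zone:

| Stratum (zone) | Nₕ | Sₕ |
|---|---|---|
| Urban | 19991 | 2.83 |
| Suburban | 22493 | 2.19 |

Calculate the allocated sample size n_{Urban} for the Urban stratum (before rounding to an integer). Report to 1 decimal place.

425.0

Neyman allocation: nₕ = n·NₕSₕ / Σⱼ NⱼSⱼ.
Σ NⱼSⱼ = 19991·2.83 + 22493·2.19 = 105834.2.
n_{Urban} = 795·19991·2.83 / 105834.2 = 425.0.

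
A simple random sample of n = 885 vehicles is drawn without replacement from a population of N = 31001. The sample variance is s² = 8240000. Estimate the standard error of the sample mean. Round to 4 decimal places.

Under SRS without replacement, Var(ȳ) = (1 − f)·s²/n with f = n/N = 885/31001 = 0.02854747.
Var(ȳ) = (1 − 0.02854747)·8240000/885 = 0.97145253·9310.7345 = 9044.9366.
SE(ȳ) = √(9044.9366) = 95.1049.

95.1049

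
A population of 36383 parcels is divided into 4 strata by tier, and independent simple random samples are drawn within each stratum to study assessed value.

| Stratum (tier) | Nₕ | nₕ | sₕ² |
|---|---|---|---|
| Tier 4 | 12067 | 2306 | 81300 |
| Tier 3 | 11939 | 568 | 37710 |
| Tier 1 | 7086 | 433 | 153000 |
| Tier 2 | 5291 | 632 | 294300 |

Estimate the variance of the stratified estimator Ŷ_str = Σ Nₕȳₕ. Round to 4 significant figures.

Var(Ŷ_str) = Σₕ Nₕ²(1 − fₕ)sₕ²/nₕ.
Tier 4: 12067²·(1 − 2306/12067)·81300/2306 = 4.1526456 × 10^9.
Tier 3: 11939²·(1 − 568/11939)·37710/568 = 9.0131128 × 10^9.
Tier 1: 7086²·(1 − 433/7086)·153000/433 = 1.6657975 × 10^10.
Tier 2: 5291²·(1 − 632/5291)·294300/632 = 1.1478989 × 10^10.
Sum = 4.1302722 × 10^10.

4.130 × 10^10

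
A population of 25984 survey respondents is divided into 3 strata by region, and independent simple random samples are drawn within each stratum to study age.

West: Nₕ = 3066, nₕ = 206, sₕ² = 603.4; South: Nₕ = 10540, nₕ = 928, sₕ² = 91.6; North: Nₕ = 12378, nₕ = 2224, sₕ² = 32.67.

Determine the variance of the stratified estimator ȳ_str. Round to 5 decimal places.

0.05559

Var(ȳ_str) = Σₕ Wₕ²(1 − fₕ)sₕ²/nₕ with Wₕ = Nₕ/N, N = 25984.
West: Wₕ = 0.11799569; term = 0.11799569²·(1 − 0.06718852)·603.4/206 = 0.03804208.
South: Wₕ = 0.40563424; term = 0.40563424²·(1 − 0.08804554)·91.6/928 = 0.014811187.
North: Wₕ = 0.47637007; term = 0.47637007²·(1 − 0.17967361)·32.67/2224 = 0.0027345758.
Sum = 0.055587843.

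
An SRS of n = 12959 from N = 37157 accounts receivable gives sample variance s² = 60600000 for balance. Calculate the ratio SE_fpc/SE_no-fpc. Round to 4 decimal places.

0.8070

f = n/N = 12959/37157 = 0.34876336.
SE_no-fpc = √(s²/n) = 68.383381; SE_fpc = √((1−f)s²/n) = 55.184865.
Ratio = √(1−f) = 0.80699234.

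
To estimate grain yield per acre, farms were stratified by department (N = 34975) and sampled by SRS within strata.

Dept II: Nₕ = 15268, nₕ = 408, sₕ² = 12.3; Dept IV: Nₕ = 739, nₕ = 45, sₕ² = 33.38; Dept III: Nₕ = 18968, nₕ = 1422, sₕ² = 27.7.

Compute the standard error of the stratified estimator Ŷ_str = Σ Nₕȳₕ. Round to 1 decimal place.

Var(Ŷ_str) = Σₕ Nₕ²(1 − fₕ)sₕ²/nₕ.
Dept II: 15268²·(1 − 408/15268)·12.3/408 = 6.8398395 × 10^6.
Dept IV: 739²·(1 − 45/739)·33.38/45 = 380432.6.
Dept III: 18968²·(1 − 1422/18968)·27.7/1422 = 6.483057 × 10^6.
Sum = 1.3703329 × 10^7.
SE = √(1.3703329 × 10^7) = 3701.8.

3701.8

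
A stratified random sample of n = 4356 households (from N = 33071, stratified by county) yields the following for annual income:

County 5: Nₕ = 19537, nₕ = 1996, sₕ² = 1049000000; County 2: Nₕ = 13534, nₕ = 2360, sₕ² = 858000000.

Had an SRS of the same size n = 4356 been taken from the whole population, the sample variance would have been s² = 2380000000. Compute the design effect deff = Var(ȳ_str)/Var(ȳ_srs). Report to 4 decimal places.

0.4531

Var(ȳ_str) = Σ Wₕ²(1−fₕ)sₕ²/nₕ with Wₕ = Nₕ/33071:
  County 5: (19537/33071)²·(1−1996/19537)·1049000000/1996 = 164676.84
  County 2: (13534/33071)²·(1−2360/13534)·858000000/2360 = 50270.762
  → Var(ȳ_str) = 214947.6.
Var(ȳ_srs) = (1 − 4356/33071)·2380000000/4356 = 474406.44.
deff = 214947.6 / 474406.44 = 0.4531.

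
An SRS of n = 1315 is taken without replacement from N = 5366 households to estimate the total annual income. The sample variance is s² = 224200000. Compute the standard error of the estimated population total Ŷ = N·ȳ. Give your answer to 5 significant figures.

Var(Ŷ) = N²·Var(ȳ) = N²·(1 − n/N)·s²/n.
f = 1315/5366 = 0.24506150; Var(ȳ) = 0.75493850·224200000/1315 = 128712.71.
Var(Ŷ) = 5366² · 128712.71 = 3.7061481 × 10^12.
SE(Ŷ) = √(3.7061481 × 10^12) = 1.9251 × 10^6.

1.9251 × 10^6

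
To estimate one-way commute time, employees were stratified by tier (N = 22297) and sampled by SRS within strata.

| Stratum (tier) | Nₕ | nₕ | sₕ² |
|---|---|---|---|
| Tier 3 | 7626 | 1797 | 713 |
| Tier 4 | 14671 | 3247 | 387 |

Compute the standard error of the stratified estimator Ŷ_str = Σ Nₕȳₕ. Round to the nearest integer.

Var(Ŷ_str) = Σₕ Nₕ²(1 − fₕ)sₕ²/nₕ.
Tier 3: 7626²·(1 − 1797/7626)·713/1797 = 1.7637308 × 10^7.
Tier 4: 14671²·(1 − 3247/14671)·387/3247 = 1.9975911 × 10^7.
Sum = 3.7613219 × 10^7.
SE = √(3.7613219 × 10^7) = 6133.

6133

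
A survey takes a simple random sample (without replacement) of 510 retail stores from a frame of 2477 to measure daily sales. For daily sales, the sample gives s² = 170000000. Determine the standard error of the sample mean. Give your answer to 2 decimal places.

514.49

Under SRS without replacement, Var(ȳ) = (1 − f)·s²/n with f = n/N = 510/2477 = 0.20589423.
Var(ȳ) = (1 − 0.20589423)·170000000/510 = 0.79410577·333333.33 = 264701.92.
SE(ȳ) = √(264701.92) = 514.49.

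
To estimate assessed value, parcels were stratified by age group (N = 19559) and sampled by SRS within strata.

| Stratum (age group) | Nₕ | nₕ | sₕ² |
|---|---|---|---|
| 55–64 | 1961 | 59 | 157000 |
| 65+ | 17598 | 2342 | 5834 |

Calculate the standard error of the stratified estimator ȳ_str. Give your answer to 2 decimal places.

5.26

Var(ȳ_str) = Σₕ Wₕ²(1 − fₕ)sₕ²/nₕ with Wₕ = Nₕ/N, N = 19559.
55–64: Wₕ = 0.10026075; term = 0.10026075²·(1 − 0.03008669)·157000/59 = 25.94433.
65+: Wₕ = 0.89973925; term = 0.89973925²·(1 − 0.13308330)·5834/2342 = 1.7481965.
Sum = 27.692527.
SE = √(27.692527) = 5.26.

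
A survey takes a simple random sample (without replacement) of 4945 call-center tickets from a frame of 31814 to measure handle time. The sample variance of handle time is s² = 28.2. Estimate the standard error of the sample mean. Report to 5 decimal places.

0.06940

Under SRS without replacement, Var(ȳ) = (1 − f)·s²/n with f = n/N = 4945/31814 = 0.15543471.
Var(ȳ) = (1 − 0.15543471)·28.2/4945 = 0.84456529·0.00570273 = 0.0048163278.
SE(ȳ) = √(0.0048163278) = 0.06940.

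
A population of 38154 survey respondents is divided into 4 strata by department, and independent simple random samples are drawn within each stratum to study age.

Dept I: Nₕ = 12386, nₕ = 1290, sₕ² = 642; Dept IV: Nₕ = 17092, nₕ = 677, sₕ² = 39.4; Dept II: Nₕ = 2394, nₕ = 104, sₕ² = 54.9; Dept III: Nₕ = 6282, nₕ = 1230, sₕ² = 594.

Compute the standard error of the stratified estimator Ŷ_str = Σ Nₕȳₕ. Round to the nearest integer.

10146

Var(Ŷ_str) = Σₕ Nₕ²(1 − fₕ)sₕ²/nₕ.
Dept I: 12386²·(1 − 1290/12386)·642/1290 = 6.8397912 × 10^7.
Dept IV: 17092²·(1 − 677/17092)·39.4/677 = 1.6328313 × 10^7.
Dept II: 2394²·(1 − 104/2394)·54.9/104 = 2.8940007 × 10^6.
Dept III: 6282²·(1 − 1230/6282)·594/1230 = 1.5326487 × 10^7.
Sum = 1.0294671 × 10^8.
SE = √(1.0294671 × 10^8) = 10146.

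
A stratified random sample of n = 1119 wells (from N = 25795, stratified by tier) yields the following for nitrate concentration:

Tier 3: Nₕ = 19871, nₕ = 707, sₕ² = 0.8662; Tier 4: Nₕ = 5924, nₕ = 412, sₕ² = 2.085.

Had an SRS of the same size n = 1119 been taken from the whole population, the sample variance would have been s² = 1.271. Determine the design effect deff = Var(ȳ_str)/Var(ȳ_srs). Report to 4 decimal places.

0.8739

Var(ȳ_str) = Σ Wₕ²(1−fₕ)sₕ²/nₕ with Wₕ = Nₕ/25795:
  Tier 3: (19871/25795)²·(1−707/19871)·0.8662/707 = 7.0118657 × 10^-4
  Tier 4: (5924/25795)²·(1−412/5924)·2.085/412 = 2.4834878 × 10^-4
  → Var(ȳ_str) = 9.4953535 × 10^-4.
Var(ȳ_srs) = (1 − 1119/25795)·1.271/1119 = 0.0010865625.
deff = (9.4953535 × 10^-4) / 0.0010865625 = 0.8739.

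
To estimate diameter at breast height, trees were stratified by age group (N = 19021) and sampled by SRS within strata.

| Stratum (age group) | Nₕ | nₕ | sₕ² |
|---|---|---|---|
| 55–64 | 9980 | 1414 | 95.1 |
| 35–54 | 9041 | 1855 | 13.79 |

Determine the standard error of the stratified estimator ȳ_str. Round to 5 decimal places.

0.13125

Var(ȳ_str) = Σₕ Wₕ²(1 − fₕ)sₕ²/nₕ with Wₕ = Nₕ/N, N = 19021.
55–64: Wₕ = 0.52468324; term = 0.52468324²·(1 − 0.14168337)·95.1/1414 = 0.015891798.
35–54: Wₕ = 0.47531676; term = 0.47531676²·(1 − 0.20517642)·13.79/1855 = 0.0013349265.
Sum = 0.017226725.
SE = √(0.017226725) = 0.13125.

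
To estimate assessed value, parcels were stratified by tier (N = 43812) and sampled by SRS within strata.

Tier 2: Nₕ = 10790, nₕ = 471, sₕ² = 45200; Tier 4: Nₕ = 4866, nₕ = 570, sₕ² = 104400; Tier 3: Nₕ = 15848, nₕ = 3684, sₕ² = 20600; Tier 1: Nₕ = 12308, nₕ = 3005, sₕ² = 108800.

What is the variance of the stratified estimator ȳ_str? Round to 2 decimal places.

10.28

Var(ȳ_str) = Σₕ Wₕ²(1 − fₕ)sₕ²/nₕ with Wₕ = Nₕ/N, N = 43812.
Tier 2: Wₕ = 0.24627956; term = 0.24627956²·(1 − 0.04365153)·45200/471 = 5.5666053.
Tier 4: Wₕ = 0.11106546; term = 0.11106546²·(1 − 0.11713933)·104400/570 = 1.9946921.
Tier 3: Wₕ = 0.36172738; term = 0.36172738²·(1 − 0.23245835)·20600/3684 = 0.56158088.
Tier 1: Wₕ = 0.28092760; term = 0.28092760²·(1 − 0.24415015)·108800/3005 = 2.1597763.
Sum = 10.282655.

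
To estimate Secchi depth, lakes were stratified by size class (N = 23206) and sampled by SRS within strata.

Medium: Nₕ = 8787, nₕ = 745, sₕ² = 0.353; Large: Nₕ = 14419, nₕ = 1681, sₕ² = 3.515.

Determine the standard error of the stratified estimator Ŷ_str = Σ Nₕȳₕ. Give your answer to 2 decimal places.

Var(Ŷ_str) = Σₕ Nₕ²(1 − fₕ)sₕ²/nₕ.
Medium: 8787²·(1 − 745/8787)·0.353/745 = 33482.905.
Large: 14419²·(1 − 1681/14419)·3.515/1681 = 384055.51.
Sum = 417538.42.
SE = √(417538.42) = 646.17.

646.17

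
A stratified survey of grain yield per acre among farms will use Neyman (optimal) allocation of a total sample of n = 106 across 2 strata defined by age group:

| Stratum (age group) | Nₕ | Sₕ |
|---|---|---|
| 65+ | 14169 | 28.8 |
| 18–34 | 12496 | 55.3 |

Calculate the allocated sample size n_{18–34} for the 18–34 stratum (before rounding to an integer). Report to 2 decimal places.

Neyman allocation: nₕ = n·NₕSₕ / Σⱼ NⱼSⱼ.
Σ NⱼSⱼ = 14169·28.8 + 12496·55.3 = 1.099096 × 10^6.
n_{18–34} = 106·12496·55.3 / (1.099096 × 10^6) = 66.64.

66.64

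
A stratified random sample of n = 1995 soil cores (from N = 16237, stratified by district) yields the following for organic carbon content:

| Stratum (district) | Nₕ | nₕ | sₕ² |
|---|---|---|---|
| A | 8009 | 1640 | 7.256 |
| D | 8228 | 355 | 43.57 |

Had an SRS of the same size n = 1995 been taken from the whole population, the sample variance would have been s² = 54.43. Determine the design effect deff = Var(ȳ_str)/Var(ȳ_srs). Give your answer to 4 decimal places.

Var(ȳ_str) = Σ Wₕ²(1−fₕ)sₕ²/nₕ with Wₕ = Nₕ/16237:
  A: (8009/16237)²·(1−1640/8009)·7.256/1640 = 8.5603473 × 10^-4
  D: (8228/16237)²·(1−355/8228)·43.57/355 = 0.030156585
  → Var(ȳ_str) = 0.03101262.
Var(ȳ_srs) = (1 − 1995/16237)·54.43/1995 = 0.023930988.
deff = 0.03101262 / 0.023930988 = 1.2959.

1.2959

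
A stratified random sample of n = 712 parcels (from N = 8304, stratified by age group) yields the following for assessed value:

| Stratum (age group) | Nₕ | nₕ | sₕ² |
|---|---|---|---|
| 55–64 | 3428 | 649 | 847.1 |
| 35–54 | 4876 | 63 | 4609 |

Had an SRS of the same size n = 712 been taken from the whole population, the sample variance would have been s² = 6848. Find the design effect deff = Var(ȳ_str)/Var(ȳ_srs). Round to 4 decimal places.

Var(ȳ_str) = Σ Wₕ²(1−fₕ)sₕ²/nₕ with Wₕ = Nₕ/8304:
  55–64: (3428/8304)²·(1−649/3428)·847.1/649 = 0.18032032
  35–54: (4876/8304)²·(1−63/4876)·4609/63 = 24.898377
  → Var(ȳ_str) = 25.078697.
Var(ȳ_srs) = (1 − 712/8304)·6848/712 = 8.7933147.
deff = 25.078697 / 8.7933147 = 2.8520.

2.8520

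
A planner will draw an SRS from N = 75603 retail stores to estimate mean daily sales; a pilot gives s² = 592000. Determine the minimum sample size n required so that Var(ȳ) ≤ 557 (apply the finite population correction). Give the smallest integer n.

Without fpc, n₀ = s²/D = 592000/557 = 1062.8366.
With fpc, (1 − n/N)·s²/n ≤ D requires n ≥ n₀/(1 + n₀/N) = 1062.8366/(1 + 1062.8366/75603) = 1048.1022.
Rounding up, n = 1049.

1049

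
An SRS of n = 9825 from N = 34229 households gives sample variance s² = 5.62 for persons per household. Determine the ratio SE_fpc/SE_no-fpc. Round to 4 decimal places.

f = n/N = 9825/34229 = 0.28703731.
SE_no-fpc = √(s²/n) = 0.023916734; SE_fpc = √((1−f)s²/n) = 0.020194601.
Ratio = √(1−f) = 0.84437118.

0.8444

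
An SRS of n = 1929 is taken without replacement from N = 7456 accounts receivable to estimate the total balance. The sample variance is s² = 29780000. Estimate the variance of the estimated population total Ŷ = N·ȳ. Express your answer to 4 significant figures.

6.362 × 10^11

Var(Ŷ) = N²·Var(ȳ) = N²·(1 − n/N)·s²/n.
f = 1929/7456 = 0.25871781; Var(ȳ) = 0.74128219·29780000/1929 = 11443.952.
Var(Ŷ) = 7456² · 11443.952 = 6.3619145 × 10^11.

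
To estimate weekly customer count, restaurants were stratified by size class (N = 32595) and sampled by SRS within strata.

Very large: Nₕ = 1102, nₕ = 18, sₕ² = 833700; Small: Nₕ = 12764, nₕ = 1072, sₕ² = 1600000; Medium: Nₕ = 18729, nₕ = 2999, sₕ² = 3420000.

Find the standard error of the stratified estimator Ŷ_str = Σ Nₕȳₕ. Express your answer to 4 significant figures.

783600

Var(Ŷ_str) = Σₕ Nₕ²(1 − fₕ)sₕ²/nₕ.
Very large: 1102²·(1 − 18/1102)·833700/18 = 5.5328408 × 10^10.
Small: 12764²·(1 − 1072/12764)·1600000/1072 = 2.2274133 × 10^11.
Medium: 18729²·(1 − 2999/18729)·3420000/2999 = 3.3596416 × 10^11.
Sum = 6.140339 × 10^11.
SE = √(6.140339 × 10^11) = 783600.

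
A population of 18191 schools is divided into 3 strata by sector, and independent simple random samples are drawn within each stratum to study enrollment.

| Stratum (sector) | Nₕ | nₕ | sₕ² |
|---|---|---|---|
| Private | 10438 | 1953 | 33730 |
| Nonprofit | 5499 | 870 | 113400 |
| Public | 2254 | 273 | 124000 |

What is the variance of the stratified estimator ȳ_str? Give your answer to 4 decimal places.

Var(ȳ_str) = Σₕ Wₕ²(1 − fₕ)sₕ²/nₕ with Wₕ = Nₕ/N, N = 18191.
Private: Wₕ = 0.57380023; term = 0.57380023²·(1 − 0.18710481)·33730/1953 = 4.6224273.
Nonprofit: Wₕ = 0.30229234; term = 0.30229234²·(1 − 0.15821058)·113400/870 = 10.026551.
Public: Wₕ = 0.12390743; term = 0.12390743²·(1 − 0.12111801)·124000/273 = 6.1289246.
Sum = 20.777903.

20.7779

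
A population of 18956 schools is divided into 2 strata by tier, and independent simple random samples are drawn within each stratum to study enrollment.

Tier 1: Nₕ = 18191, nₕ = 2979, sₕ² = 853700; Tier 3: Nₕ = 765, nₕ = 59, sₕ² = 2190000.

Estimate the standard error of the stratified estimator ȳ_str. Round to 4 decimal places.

16.6277

Var(ȳ_str) = Σₕ Wₕ²(1 − fₕ)sₕ²/nₕ with Wₕ = Nₕ/N, N = 18956.
Tier 1: Wₕ = 0.95964338; term = 0.95964338²·(1 − 0.16376230)·853700/2979 = 220.69082.
Tier 3: Wₕ = 0.04035662; term = 0.04035662²·(1 − 0.07712418)·2190000/59 = 55.791089.
Sum = 276.48191.
SE = √(276.48191) = 16.6277.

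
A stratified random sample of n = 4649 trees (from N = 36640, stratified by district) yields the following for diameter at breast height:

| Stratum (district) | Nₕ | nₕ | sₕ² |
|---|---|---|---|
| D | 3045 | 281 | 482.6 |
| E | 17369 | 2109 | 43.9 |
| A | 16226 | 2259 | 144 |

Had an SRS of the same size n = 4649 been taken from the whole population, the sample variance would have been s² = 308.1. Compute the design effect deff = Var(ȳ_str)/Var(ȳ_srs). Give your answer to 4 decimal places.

Var(ȳ_str) = Σ Wₕ²(1−fₕ)sₕ²/nₕ with Wₕ = Nₕ/36640:
  D: (3045/36640)²·(1−281/3045)·482.6/281 = 0.010767017
  E: (17369/36640)²·(1−2109/17369)·43.9/2109 = 0.0041096644
  A: (16226/36640)²·(1−2259/16226)·144/2259 = 0.010760933
  → Var(ȳ_str) = 0.025637614.
Var(ȳ_srs) = (1 − 4649/36640)·308.1/4649 = 0.057863474.
deff = 0.025637614 / 0.057863474 = 0.4431.

0.4431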